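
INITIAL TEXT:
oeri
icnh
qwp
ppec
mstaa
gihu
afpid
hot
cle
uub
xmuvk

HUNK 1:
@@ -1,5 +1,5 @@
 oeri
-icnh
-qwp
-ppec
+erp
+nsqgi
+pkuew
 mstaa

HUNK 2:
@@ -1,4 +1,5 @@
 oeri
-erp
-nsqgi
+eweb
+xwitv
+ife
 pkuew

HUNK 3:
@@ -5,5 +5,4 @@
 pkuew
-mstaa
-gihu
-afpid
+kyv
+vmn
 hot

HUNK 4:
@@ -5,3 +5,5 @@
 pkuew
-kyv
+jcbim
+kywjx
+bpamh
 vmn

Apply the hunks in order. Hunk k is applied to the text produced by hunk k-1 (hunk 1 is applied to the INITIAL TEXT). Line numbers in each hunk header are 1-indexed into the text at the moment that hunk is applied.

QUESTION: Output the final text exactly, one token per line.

Answer: oeri
eweb
xwitv
ife
pkuew
jcbim
kywjx
bpamh
vmn
hot
cle
uub
xmuvk

Derivation:
Hunk 1: at line 1 remove [icnh,qwp,ppec] add [erp,nsqgi,pkuew] -> 11 lines: oeri erp nsqgi pkuew mstaa gihu afpid hot cle uub xmuvk
Hunk 2: at line 1 remove [erp,nsqgi] add [eweb,xwitv,ife] -> 12 lines: oeri eweb xwitv ife pkuew mstaa gihu afpid hot cle uub xmuvk
Hunk 3: at line 5 remove [mstaa,gihu,afpid] add [kyv,vmn] -> 11 lines: oeri eweb xwitv ife pkuew kyv vmn hot cle uub xmuvk
Hunk 4: at line 5 remove [kyv] add [jcbim,kywjx,bpamh] -> 13 lines: oeri eweb xwitv ife pkuew jcbim kywjx bpamh vmn hot cle uub xmuvk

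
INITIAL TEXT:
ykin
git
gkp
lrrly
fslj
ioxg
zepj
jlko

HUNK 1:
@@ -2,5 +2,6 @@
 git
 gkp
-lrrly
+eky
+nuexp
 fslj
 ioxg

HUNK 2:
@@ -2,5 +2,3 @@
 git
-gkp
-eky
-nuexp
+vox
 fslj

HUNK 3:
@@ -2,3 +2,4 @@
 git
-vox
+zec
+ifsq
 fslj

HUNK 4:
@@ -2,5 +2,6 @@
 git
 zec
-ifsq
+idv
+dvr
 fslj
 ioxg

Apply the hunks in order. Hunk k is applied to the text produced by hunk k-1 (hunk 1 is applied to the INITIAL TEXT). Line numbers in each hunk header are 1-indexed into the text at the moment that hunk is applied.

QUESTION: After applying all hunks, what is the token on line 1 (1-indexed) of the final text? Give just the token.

Answer: ykin

Derivation:
Hunk 1: at line 2 remove [lrrly] add [eky,nuexp] -> 9 lines: ykin git gkp eky nuexp fslj ioxg zepj jlko
Hunk 2: at line 2 remove [gkp,eky,nuexp] add [vox] -> 7 lines: ykin git vox fslj ioxg zepj jlko
Hunk 3: at line 2 remove [vox] add [zec,ifsq] -> 8 lines: ykin git zec ifsq fslj ioxg zepj jlko
Hunk 4: at line 2 remove [ifsq] add [idv,dvr] -> 9 lines: ykin git zec idv dvr fslj ioxg zepj jlko
Final line 1: ykin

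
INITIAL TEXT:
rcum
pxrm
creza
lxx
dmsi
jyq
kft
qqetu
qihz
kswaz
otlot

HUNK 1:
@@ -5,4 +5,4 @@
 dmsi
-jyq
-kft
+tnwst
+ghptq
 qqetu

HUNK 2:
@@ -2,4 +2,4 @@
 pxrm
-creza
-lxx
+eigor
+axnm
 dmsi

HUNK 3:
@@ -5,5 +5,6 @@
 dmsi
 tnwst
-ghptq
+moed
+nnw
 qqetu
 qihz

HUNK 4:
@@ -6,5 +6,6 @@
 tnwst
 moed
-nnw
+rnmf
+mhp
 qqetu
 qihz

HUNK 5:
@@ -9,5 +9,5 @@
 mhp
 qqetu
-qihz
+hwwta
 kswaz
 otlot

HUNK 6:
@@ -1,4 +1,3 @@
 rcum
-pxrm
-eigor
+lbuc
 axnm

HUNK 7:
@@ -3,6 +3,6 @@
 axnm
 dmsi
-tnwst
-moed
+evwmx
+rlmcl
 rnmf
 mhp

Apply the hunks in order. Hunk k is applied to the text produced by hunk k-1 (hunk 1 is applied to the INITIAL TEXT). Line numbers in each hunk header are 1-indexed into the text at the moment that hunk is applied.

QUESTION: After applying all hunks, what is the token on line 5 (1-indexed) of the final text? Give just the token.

Answer: evwmx

Derivation:
Hunk 1: at line 5 remove [jyq,kft] add [tnwst,ghptq] -> 11 lines: rcum pxrm creza lxx dmsi tnwst ghptq qqetu qihz kswaz otlot
Hunk 2: at line 2 remove [creza,lxx] add [eigor,axnm] -> 11 lines: rcum pxrm eigor axnm dmsi tnwst ghptq qqetu qihz kswaz otlot
Hunk 3: at line 5 remove [ghptq] add [moed,nnw] -> 12 lines: rcum pxrm eigor axnm dmsi tnwst moed nnw qqetu qihz kswaz otlot
Hunk 4: at line 6 remove [nnw] add [rnmf,mhp] -> 13 lines: rcum pxrm eigor axnm dmsi tnwst moed rnmf mhp qqetu qihz kswaz otlot
Hunk 5: at line 9 remove [qihz] add [hwwta] -> 13 lines: rcum pxrm eigor axnm dmsi tnwst moed rnmf mhp qqetu hwwta kswaz otlot
Hunk 6: at line 1 remove [pxrm,eigor] add [lbuc] -> 12 lines: rcum lbuc axnm dmsi tnwst moed rnmf mhp qqetu hwwta kswaz otlot
Hunk 7: at line 3 remove [tnwst,moed] add [evwmx,rlmcl] -> 12 lines: rcum lbuc axnm dmsi evwmx rlmcl rnmf mhp qqetu hwwta kswaz otlot
Final line 5: evwmx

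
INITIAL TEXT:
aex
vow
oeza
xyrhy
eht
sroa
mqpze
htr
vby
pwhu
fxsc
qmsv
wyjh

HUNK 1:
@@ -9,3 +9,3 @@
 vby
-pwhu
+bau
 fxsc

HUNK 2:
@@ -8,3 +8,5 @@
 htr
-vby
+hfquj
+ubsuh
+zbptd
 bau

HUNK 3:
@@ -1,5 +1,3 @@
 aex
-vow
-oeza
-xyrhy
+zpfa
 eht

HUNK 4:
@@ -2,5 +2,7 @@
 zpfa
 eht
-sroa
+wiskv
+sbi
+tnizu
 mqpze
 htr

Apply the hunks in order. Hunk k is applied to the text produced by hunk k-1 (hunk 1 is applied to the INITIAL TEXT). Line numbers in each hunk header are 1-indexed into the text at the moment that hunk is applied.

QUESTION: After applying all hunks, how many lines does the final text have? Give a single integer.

Answer: 15

Derivation:
Hunk 1: at line 9 remove [pwhu] add [bau] -> 13 lines: aex vow oeza xyrhy eht sroa mqpze htr vby bau fxsc qmsv wyjh
Hunk 2: at line 8 remove [vby] add [hfquj,ubsuh,zbptd] -> 15 lines: aex vow oeza xyrhy eht sroa mqpze htr hfquj ubsuh zbptd bau fxsc qmsv wyjh
Hunk 3: at line 1 remove [vow,oeza,xyrhy] add [zpfa] -> 13 lines: aex zpfa eht sroa mqpze htr hfquj ubsuh zbptd bau fxsc qmsv wyjh
Hunk 4: at line 2 remove [sroa] add [wiskv,sbi,tnizu] -> 15 lines: aex zpfa eht wiskv sbi tnizu mqpze htr hfquj ubsuh zbptd bau fxsc qmsv wyjh
Final line count: 15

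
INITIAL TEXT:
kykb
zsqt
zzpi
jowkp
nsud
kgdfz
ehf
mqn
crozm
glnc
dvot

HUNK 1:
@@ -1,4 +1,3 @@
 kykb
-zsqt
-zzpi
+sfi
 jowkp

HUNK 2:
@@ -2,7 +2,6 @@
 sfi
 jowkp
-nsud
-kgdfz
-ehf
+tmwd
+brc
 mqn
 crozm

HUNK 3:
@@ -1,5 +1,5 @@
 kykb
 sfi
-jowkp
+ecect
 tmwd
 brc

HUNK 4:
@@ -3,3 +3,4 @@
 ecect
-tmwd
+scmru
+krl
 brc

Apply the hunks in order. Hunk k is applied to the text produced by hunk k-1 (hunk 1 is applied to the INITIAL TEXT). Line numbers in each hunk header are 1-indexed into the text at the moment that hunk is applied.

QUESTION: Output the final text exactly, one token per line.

Hunk 1: at line 1 remove [zsqt,zzpi] add [sfi] -> 10 lines: kykb sfi jowkp nsud kgdfz ehf mqn crozm glnc dvot
Hunk 2: at line 2 remove [nsud,kgdfz,ehf] add [tmwd,brc] -> 9 lines: kykb sfi jowkp tmwd brc mqn crozm glnc dvot
Hunk 3: at line 1 remove [jowkp] add [ecect] -> 9 lines: kykb sfi ecect tmwd brc mqn crozm glnc dvot
Hunk 4: at line 3 remove [tmwd] add [scmru,krl] -> 10 lines: kykb sfi ecect scmru krl brc mqn crozm glnc dvot

Answer: kykb
sfi
ecect
scmru
krl
brc
mqn
crozm
glnc
dvot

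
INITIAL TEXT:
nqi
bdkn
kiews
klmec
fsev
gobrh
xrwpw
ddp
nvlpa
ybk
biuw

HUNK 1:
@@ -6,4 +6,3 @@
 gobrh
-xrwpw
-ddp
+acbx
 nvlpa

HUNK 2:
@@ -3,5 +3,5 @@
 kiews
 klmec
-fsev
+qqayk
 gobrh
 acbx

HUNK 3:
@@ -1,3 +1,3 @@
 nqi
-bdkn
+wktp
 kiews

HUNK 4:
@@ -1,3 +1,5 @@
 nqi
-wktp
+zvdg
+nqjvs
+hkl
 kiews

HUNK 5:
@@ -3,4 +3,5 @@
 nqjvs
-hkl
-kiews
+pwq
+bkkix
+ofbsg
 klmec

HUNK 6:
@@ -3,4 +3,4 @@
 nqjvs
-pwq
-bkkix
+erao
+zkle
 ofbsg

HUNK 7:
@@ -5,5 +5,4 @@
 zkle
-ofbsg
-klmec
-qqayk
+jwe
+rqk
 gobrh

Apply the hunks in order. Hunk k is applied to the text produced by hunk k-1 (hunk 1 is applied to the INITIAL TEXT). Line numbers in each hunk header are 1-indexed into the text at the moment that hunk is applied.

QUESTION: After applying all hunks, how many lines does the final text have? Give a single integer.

Hunk 1: at line 6 remove [xrwpw,ddp] add [acbx] -> 10 lines: nqi bdkn kiews klmec fsev gobrh acbx nvlpa ybk biuw
Hunk 2: at line 3 remove [fsev] add [qqayk] -> 10 lines: nqi bdkn kiews klmec qqayk gobrh acbx nvlpa ybk biuw
Hunk 3: at line 1 remove [bdkn] add [wktp] -> 10 lines: nqi wktp kiews klmec qqayk gobrh acbx nvlpa ybk biuw
Hunk 4: at line 1 remove [wktp] add [zvdg,nqjvs,hkl] -> 12 lines: nqi zvdg nqjvs hkl kiews klmec qqayk gobrh acbx nvlpa ybk biuw
Hunk 5: at line 3 remove [hkl,kiews] add [pwq,bkkix,ofbsg] -> 13 lines: nqi zvdg nqjvs pwq bkkix ofbsg klmec qqayk gobrh acbx nvlpa ybk biuw
Hunk 6: at line 3 remove [pwq,bkkix] add [erao,zkle] -> 13 lines: nqi zvdg nqjvs erao zkle ofbsg klmec qqayk gobrh acbx nvlpa ybk biuw
Hunk 7: at line 5 remove [ofbsg,klmec,qqayk] add [jwe,rqk] -> 12 lines: nqi zvdg nqjvs erao zkle jwe rqk gobrh acbx nvlpa ybk biuw
Final line count: 12

Answer: 12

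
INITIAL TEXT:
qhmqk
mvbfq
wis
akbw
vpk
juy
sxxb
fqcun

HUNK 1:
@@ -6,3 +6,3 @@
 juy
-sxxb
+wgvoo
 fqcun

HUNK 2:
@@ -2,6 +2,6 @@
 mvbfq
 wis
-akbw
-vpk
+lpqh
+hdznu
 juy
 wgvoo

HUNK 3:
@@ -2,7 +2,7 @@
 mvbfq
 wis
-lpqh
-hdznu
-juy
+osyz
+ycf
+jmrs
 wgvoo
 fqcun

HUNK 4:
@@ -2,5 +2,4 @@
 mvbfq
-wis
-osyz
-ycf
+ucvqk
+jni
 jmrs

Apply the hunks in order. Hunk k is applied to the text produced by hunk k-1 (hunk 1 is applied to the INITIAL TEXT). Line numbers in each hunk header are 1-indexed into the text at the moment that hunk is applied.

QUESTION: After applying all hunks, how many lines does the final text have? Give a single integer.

Answer: 7

Derivation:
Hunk 1: at line 6 remove [sxxb] add [wgvoo] -> 8 lines: qhmqk mvbfq wis akbw vpk juy wgvoo fqcun
Hunk 2: at line 2 remove [akbw,vpk] add [lpqh,hdznu] -> 8 lines: qhmqk mvbfq wis lpqh hdznu juy wgvoo fqcun
Hunk 3: at line 2 remove [lpqh,hdznu,juy] add [osyz,ycf,jmrs] -> 8 lines: qhmqk mvbfq wis osyz ycf jmrs wgvoo fqcun
Hunk 4: at line 2 remove [wis,osyz,ycf] add [ucvqk,jni] -> 7 lines: qhmqk mvbfq ucvqk jni jmrs wgvoo fqcun
Final line count: 7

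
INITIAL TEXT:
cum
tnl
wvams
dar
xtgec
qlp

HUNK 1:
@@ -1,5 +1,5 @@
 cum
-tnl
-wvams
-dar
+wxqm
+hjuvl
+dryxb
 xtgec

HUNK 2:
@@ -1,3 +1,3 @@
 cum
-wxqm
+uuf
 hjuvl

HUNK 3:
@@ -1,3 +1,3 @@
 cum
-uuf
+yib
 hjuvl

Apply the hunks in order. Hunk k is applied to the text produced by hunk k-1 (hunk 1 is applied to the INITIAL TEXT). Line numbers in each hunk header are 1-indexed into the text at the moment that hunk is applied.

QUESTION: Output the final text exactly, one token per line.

Hunk 1: at line 1 remove [tnl,wvams,dar] add [wxqm,hjuvl,dryxb] -> 6 lines: cum wxqm hjuvl dryxb xtgec qlp
Hunk 2: at line 1 remove [wxqm] add [uuf] -> 6 lines: cum uuf hjuvl dryxb xtgec qlp
Hunk 3: at line 1 remove [uuf] add [yib] -> 6 lines: cum yib hjuvl dryxb xtgec qlp

Answer: cum
yib
hjuvl
dryxb
xtgec
qlp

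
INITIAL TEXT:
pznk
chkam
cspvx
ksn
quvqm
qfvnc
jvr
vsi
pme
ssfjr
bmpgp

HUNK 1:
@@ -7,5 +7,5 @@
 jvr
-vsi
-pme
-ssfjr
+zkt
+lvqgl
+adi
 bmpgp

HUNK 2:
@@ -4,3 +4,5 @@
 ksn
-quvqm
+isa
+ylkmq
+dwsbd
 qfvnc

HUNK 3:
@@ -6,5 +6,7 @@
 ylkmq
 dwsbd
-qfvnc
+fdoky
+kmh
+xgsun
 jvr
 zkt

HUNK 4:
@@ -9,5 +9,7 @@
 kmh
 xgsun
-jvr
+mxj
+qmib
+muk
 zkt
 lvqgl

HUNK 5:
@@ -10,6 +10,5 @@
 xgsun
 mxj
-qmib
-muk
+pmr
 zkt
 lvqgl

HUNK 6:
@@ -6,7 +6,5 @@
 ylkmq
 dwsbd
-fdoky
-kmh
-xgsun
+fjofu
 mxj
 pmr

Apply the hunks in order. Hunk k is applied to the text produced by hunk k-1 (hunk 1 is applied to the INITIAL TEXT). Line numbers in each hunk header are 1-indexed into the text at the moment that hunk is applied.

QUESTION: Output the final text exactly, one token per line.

Answer: pznk
chkam
cspvx
ksn
isa
ylkmq
dwsbd
fjofu
mxj
pmr
zkt
lvqgl
adi
bmpgp

Derivation:
Hunk 1: at line 7 remove [vsi,pme,ssfjr] add [zkt,lvqgl,adi] -> 11 lines: pznk chkam cspvx ksn quvqm qfvnc jvr zkt lvqgl adi bmpgp
Hunk 2: at line 4 remove [quvqm] add [isa,ylkmq,dwsbd] -> 13 lines: pznk chkam cspvx ksn isa ylkmq dwsbd qfvnc jvr zkt lvqgl adi bmpgp
Hunk 3: at line 6 remove [qfvnc] add [fdoky,kmh,xgsun] -> 15 lines: pznk chkam cspvx ksn isa ylkmq dwsbd fdoky kmh xgsun jvr zkt lvqgl adi bmpgp
Hunk 4: at line 9 remove [jvr] add [mxj,qmib,muk] -> 17 lines: pznk chkam cspvx ksn isa ylkmq dwsbd fdoky kmh xgsun mxj qmib muk zkt lvqgl adi bmpgp
Hunk 5: at line 10 remove [qmib,muk] add [pmr] -> 16 lines: pznk chkam cspvx ksn isa ylkmq dwsbd fdoky kmh xgsun mxj pmr zkt lvqgl adi bmpgp
Hunk 6: at line 6 remove [fdoky,kmh,xgsun] add [fjofu] -> 14 lines: pznk chkam cspvx ksn isa ylkmq dwsbd fjofu mxj pmr zkt lvqgl adi bmpgp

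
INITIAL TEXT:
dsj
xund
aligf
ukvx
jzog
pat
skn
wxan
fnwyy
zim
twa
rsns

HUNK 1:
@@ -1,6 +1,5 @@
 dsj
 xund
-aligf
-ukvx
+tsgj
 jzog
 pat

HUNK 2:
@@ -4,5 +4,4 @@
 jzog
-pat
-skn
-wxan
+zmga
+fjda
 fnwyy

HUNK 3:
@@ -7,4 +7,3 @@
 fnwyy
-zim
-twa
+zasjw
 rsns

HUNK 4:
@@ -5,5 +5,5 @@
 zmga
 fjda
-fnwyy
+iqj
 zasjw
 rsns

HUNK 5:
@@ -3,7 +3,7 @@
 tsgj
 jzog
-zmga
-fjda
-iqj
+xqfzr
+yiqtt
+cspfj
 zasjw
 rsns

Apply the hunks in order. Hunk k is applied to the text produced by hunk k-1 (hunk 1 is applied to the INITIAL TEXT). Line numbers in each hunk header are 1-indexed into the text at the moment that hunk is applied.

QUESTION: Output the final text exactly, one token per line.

Hunk 1: at line 1 remove [aligf,ukvx] add [tsgj] -> 11 lines: dsj xund tsgj jzog pat skn wxan fnwyy zim twa rsns
Hunk 2: at line 4 remove [pat,skn,wxan] add [zmga,fjda] -> 10 lines: dsj xund tsgj jzog zmga fjda fnwyy zim twa rsns
Hunk 3: at line 7 remove [zim,twa] add [zasjw] -> 9 lines: dsj xund tsgj jzog zmga fjda fnwyy zasjw rsns
Hunk 4: at line 5 remove [fnwyy] add [iqj] -> 9 lines: dsj xund tsgj jzog zmga fjda iqj zasjw rsns
Hunk 5: at line 3 remove [zmga,fjda,iqj] add [xqfzr,yiqtt,cspfj] -> 9 lines: dsj xund tsgj jzog xqfzr yiqtt cspfj zasjw rsns

Answer: dsj
xund
tsgj
jzog
xqfzr
yiqtt
cspfj
zasjw
rsns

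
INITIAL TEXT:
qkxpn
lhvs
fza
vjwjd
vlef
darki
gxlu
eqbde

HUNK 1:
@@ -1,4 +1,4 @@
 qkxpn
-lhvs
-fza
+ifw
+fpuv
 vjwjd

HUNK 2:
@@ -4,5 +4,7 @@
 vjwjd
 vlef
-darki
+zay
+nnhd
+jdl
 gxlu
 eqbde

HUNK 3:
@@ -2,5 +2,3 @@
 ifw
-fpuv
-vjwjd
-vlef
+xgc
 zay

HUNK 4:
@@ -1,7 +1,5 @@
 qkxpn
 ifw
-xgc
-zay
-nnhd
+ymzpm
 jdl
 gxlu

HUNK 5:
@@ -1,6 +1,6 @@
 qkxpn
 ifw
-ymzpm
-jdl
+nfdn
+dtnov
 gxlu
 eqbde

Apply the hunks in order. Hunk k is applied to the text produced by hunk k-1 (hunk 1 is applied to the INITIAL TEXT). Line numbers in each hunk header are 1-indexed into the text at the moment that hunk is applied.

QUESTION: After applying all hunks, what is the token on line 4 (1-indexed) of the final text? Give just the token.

Hunk 1: at line 1 remove [lhvs,fza] add [ifw,fpuv] -> 8 lines: qkxpn ifw fpuv vjwjd vlef darki gxlu eqbde
Hunk 2: at line 4 remove [darki] add [zay,nnhd,jdl] -> 10 lines: qkxpn ifw fpuv vjwjd vlef zay nnhd jdl gxlu eqbde
Hunk 3: at line 2 remove [fpuv,vjwjd,vlef] add [xgc] -> 8 lines: qkxpn ifw xgc zay nnhd jdl gxlu eqbde
Hunk 4: at line 1 remove [xgc,zay,nnhd] add [ymzpm] -> 6 lines: qkxpn ifw ymzpm jdl gxlu eqbde
Hunk 5: at line 1 remove [ymzpm,jdl] add [nfdn,dtnov] -> 6 lines: qkxpn ifw nfdn dtnov gxlu eqbde
Final line 4: dtnov

Answer: dtnov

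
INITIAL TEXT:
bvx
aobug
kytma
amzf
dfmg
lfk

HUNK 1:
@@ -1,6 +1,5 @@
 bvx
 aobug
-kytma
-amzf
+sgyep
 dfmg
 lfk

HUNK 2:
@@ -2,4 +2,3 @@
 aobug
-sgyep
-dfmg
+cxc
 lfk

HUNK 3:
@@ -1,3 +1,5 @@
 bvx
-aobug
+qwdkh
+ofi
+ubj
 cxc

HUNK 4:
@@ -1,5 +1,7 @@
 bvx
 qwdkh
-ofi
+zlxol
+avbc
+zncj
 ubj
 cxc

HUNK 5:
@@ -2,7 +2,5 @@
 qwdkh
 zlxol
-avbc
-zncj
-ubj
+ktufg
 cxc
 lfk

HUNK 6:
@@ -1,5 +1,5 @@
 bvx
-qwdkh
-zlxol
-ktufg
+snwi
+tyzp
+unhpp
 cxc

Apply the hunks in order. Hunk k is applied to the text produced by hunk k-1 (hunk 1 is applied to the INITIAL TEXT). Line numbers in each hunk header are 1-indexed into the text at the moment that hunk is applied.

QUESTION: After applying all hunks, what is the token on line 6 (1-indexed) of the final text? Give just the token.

Answer: lfk

Derivation:
Hunk 1: at line 1 remove [kytma,amzf] add [sgyep] -> 5 lines: bvx aobug sgyep dfmg lfk
Hunk 2: at line 2 remove [sgyep,dfmg] add [cxc] -> 4 lines: bvx aobug cxc lfk
Hunk 3: at line 1 remove [aobug] add [qwdkh,ofi,ubj] -> 6 lines: bvx qwdkh ofi ubj cxc lfk
Hunk 4: at line 1 remove [ofi] add [zlxol,avbc,zncj] -> 8 lines: bvx qwdkh zlxol avbc zncj ubj cxc lfk
Hunk 5: at line 2 remove [avbc,zncj,ubj] add [ktufg] -> 6 lines: bvx qwdkh zlxol ktufg cxc lfk
Hunk 6: at line 1 remove [qwdkh,zlxol,ktufg] add [snwi,tyzp,unhpp] -> 6 lines: bvx snwi tyzp unhpp cxc lfk
Final line 6: lfk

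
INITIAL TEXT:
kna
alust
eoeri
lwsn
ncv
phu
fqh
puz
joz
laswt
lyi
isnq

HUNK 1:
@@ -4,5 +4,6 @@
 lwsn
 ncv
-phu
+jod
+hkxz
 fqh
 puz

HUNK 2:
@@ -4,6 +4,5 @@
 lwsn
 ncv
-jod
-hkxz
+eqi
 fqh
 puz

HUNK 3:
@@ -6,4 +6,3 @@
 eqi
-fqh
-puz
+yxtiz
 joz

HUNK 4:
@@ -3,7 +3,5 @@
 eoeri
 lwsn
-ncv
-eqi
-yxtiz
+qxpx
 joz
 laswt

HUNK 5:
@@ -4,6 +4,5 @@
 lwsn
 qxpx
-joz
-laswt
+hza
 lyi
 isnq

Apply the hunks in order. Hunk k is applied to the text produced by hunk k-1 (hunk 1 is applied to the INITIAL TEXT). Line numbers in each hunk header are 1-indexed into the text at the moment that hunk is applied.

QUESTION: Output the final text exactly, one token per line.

Hunk 1: at line 4 remove [phu] add [jod,hkxz] -> 13 lines: kna alust eoeri lwsn ncv jod hkxz fqh puz joz laswt lyi isnq
Hunk 2: at line 4 remove [jod,hkxz] add [eqi] -> 12 lines: kna alust eoeri lwsn ncv eqi fqh puz joz laswt lyi isnq
Hunk 3: at line 6 remove [fqh,puz] add [yxtiz] -> 11 lines: kna alust eoeri lwsn ncv eqi yxtiz joz laswt lyi isnq
Hunk 4: at line 3 remove [ncv,eqi,yxtiz] add [qxpx] -> 9 lines: kna alust eoeri lwsn qxpx joz laswt lyi isnq
Hunk 5: at line 4 remove [joz,laswt] add [hza] -> 8 lines: kna alust eoeri lwsn qxpx hza lyi isnq

Answer: kna
alust
eoeri
lwsn
qxpx
hza
lyi
isnq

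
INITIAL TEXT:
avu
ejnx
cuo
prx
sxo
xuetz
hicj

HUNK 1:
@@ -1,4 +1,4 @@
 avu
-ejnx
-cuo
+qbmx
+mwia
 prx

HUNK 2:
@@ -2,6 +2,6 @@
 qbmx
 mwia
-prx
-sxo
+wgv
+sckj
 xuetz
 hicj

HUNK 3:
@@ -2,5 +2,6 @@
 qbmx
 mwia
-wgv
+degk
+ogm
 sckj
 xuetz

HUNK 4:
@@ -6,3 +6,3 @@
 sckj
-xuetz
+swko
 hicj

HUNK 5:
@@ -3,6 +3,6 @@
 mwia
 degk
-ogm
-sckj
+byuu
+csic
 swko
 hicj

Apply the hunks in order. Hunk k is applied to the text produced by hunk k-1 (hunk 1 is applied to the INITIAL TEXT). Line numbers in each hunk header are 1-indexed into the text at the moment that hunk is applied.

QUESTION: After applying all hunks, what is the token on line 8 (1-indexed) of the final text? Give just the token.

Hunk 1: at line 1 remove [ejnx,cuo] add [qbmx,mwia] -> 7 lines: avu qbmx mwia prx sxo xuetz hicj
Hunk 2: at line 2 remove [prx,sxo] add [wgv,sckj] -> 7 lines: avu qbmx mwia wgv sckj xuetz hicj
Hunk 3: at line 2 remove [wgv] add [degk,ogm] -> 8 lines: avu qbmx mwia degk ogm sckj xuetz hicj
Hunk 4: at line 6 remove [xuetz] add [swko] -> 8 lines: avu qbmx mwia degk ogm sckj swko hicj
Hunk 5: at line 3 remove [ogm,sckj] add [byuu,csic] -> 8 lines: avu qbmx mwia degk byuu csic swko hicj
Final line 8: hicj

Answer: hicj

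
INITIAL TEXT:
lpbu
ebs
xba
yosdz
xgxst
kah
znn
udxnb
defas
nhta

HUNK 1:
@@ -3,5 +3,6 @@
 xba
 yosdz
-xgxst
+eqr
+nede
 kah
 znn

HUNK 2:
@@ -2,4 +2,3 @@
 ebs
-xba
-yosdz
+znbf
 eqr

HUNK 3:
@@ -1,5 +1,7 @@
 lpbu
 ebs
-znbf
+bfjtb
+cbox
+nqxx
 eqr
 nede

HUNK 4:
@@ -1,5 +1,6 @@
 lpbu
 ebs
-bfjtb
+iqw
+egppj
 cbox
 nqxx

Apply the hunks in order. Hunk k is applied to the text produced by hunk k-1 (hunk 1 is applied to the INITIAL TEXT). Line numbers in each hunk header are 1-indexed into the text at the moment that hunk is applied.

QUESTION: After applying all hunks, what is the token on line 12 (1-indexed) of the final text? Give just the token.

Answer: defas

Derivation:
Hunk 1: at line 3 remove [xgxst] add [eqr,nede] -> 11 lines: lpbu ebs xba yosdz eqr nede kah znn udxnb defas nhta
Hunk 2: at line 2 remove [xba,yosdz] add [znbf] -> 10 lines: lpbu ebs znbf eqr nede kah znn udxnb defas nhta
Hunk 3: at line 1 remove [znbf] add [bfjtb,cbox,nqxx] -> 12 lines: lpbu ebs bfjtb cbox nqxx eqr nede kah znn udxnb defas nhta
Hunk 4: at line 1 remove [bfjtb] add [iqw,egppj] -> 13 lines: lpbu ebs iqw egppj cbox nqxx eqr nede kah znn udxnb defas nhta
Final line 12: defas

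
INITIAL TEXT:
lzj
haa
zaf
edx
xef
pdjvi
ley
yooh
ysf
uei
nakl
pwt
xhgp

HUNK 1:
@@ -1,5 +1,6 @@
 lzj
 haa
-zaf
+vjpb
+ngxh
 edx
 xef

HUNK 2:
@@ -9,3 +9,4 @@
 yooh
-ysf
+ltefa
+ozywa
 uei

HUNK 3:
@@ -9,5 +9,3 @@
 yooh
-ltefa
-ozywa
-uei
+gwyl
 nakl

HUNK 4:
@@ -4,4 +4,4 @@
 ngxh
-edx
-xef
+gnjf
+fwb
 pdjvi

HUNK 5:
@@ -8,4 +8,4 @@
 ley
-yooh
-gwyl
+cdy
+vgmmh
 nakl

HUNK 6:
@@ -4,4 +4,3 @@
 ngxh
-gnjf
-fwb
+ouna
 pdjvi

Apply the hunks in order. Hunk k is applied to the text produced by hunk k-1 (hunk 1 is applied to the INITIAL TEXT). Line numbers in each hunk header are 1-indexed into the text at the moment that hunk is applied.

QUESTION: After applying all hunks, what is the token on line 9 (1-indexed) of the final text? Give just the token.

Answer: vgmmh

Derivation:
Hunk 1: at line 1 remove [zaf] add [vjpb,ngxh] -> 14 lines: lzj haa vjpb ngxh edx xef pdjvi ley yooh ysf uei nakl pwt xhgp
Hunk 2: at line 9 remove [ysf] add [ltefa,ozywa] -> 15 lines: lzj haa vjpb ngxh edx xef pdjvi ley yooh ltefa ozywa uei nakl pwt xhgp
Hunk 3: at line 9 remove [ltefa,ozywa,uei] add [gwyl] -> 13 lines: lzj haa vjpb ngxh edx xef pdjvi ley yooh gwyl nakl pwt xhgp
Hunk 4: at line 4 remove [edx,xef] add [gnjf,fwb] -> 13 lines: lzj haa vjpb ngxh gnjf fwb pdjvi ley yooh gwyl nakl pwt xhgp
Hunk 5: at line 8 remove [yooh,gwyl] add [cdy,vgmmh] -> 13 lines: lzj haa vjpb ngxh gnjf fwb pdjvi ley cdy vgmmh nakl pwt xhgp
Hunk 6: at line 4 remove [gnjf,fwb] add [ouna] -> 12 lines: lzj haa vjpb ngxh ouna pdjvi ley cdy vgmmh nakl pwt xhgp
Final line 9: vgmmh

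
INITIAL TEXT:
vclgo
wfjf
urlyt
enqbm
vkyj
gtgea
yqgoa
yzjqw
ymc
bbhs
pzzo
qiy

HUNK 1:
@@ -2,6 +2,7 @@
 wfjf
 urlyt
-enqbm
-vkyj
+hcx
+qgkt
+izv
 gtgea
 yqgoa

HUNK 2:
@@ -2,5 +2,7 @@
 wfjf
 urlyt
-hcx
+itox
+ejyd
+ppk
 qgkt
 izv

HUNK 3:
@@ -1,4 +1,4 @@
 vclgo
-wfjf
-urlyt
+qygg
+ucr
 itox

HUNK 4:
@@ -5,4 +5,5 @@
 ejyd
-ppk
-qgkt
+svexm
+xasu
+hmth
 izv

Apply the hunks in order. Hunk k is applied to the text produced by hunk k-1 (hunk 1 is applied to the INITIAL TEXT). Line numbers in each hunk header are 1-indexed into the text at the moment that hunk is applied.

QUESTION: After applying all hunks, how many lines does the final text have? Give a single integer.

Hunk 1: at line 2 remove [enqbm,vkyj] add [hcx,qgkt,izv] -> 13 lines: vclgo wfjf urlyt hcx qgkt izv gtgea yqgoa yzjqw ymc bbhs pzzo qiy
Hunk 2: at line 2 remove [hcx] add [itox,ejyd,ppk] -> 15 lines: vclgo wfjf urlyt itox ejyd ppk qgkt izv gtgea yqgoa yzjqw ymc bbhs pzzo qiy
Hunk 3: at line 1 remove [wfjf,urlyt] add [qygg,ucr] -> 15 lines: vclgo qygg ucr itox ejyd ppk qgkt izv gtgea yqgoa yzjqw ymc bbhs pzzo qiy
Hunk 4: at line 5 remove [ppk,qgkt] add [svexm,xasu,hmth] -> 16 lines: vclgo qygg ucr itox ejyd svexm xasu hmth izv gtgea yqgoa yzjqw ymc bbhs pzzo qiy
Final line count: 16

Answer: 16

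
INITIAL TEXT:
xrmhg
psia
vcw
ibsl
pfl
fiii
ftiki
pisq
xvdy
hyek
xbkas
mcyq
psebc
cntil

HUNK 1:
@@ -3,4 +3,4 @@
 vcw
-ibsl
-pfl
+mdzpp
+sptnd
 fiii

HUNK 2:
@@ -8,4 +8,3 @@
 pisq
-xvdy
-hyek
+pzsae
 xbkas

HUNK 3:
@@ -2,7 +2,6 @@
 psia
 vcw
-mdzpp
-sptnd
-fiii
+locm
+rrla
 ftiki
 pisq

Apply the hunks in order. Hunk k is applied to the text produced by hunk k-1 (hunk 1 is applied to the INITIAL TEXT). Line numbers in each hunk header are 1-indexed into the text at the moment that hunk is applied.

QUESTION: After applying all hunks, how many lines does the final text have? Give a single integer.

Hunk 1: at line 3 remove [ibsl,pfl] add [mdzpp,sptnd] -> 14 lines: xrmhg psia vcw mdzpp sptnd fiii ftiki pisq xvdy hyek xbkas mcyq psebc cntil
Hunk 2: at line 8 remove [xvdy,hyek] add [pzsae] -> 13 lines: xrmhg psia vcw mdzpp sptnd fiii ftiki pisq pzsae xbkas mcyq psebc cntil
Hunk 3: at line 2 remove [mdzpp,sptnd,fiii] add [locm,rrla] -> 12 lines: xrmhg psia vcw locm rrla ftiki pisq pzsae xbkas mcyq psebc cntil
Final line count: 12

Answer: 12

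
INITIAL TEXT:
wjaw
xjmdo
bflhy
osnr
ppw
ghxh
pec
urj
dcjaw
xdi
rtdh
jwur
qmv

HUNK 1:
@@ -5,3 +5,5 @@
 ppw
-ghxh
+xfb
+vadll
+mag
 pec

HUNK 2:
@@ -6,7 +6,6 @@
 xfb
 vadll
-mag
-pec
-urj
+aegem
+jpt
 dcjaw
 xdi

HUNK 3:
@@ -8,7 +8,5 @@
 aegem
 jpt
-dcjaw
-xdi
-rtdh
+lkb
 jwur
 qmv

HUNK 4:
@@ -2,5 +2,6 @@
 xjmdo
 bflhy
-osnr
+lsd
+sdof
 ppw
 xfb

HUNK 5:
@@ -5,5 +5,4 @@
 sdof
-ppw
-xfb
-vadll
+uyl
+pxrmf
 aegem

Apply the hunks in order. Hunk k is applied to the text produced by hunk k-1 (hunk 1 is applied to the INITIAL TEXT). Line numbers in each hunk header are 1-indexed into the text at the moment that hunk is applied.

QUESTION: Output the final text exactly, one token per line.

Answer: wjaw
xjmdo
bflhy
lsd
sdof
uyl
pxrmf
aegem
jpt
lkb
jwur
qmv

Derivation:
Hunk 1: at line 5 remove [ghxh] add [xfb,vadll,mag] -> 15 lines: wjaw xjmdo bflhy osnr ppw xfb vadll mag pec urj dcjaw xdi rtdh jwur qmv
Hunk 2: at line 6 remove [mag,pec,urj] add [aegem,jpt] -> 14 lines: wjaw xjmdo bflhy osnr ppw xfb vadll aegem jpt dcjaw xdi rtdh jwur qmv
Hunk 3: at line 8 remove [dcjaw,xdi,rtdh] add [lkb] -> 12 lines: wjaw xjmdo bflhy osnr ppw xfb vadll aegem jpt lkb jwur qmv
Hunk 4: at line 2 remove [osnr] add [lsd,sdof] -> 13 lines: wjaw xjmdo bflhy lsd sdof ppw xfb vadll aegem jpt lkb jwur qmv
Hunk 5: at line 5 remove [ppw,xfb,vadll] add [uyl,pxrmf] -> 12 lines: wjaw xjmdo bflhy lsd sdof uyl pxrmf aegem jpt lkb jwur qmv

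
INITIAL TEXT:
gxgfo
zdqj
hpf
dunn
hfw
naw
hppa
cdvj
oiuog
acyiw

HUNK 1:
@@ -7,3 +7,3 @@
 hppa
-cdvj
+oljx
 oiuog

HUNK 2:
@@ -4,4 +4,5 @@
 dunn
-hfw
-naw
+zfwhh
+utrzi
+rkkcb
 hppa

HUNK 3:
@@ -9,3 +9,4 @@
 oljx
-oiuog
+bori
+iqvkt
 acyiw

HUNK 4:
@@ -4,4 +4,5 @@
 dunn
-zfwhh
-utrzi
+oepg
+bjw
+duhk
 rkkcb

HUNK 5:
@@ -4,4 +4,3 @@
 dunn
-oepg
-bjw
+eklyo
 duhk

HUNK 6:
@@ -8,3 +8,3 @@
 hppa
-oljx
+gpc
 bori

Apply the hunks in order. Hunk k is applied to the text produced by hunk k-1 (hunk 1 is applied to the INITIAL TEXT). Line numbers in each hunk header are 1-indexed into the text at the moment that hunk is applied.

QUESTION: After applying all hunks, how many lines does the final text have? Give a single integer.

Answer: 12

Derivation:
Hunk 1: at line 7 remove [cdvj] add [oljx] -> 10 lines: gxgfo zdqj hpf dunn hfw naw hppa oljx oiuog acyiw
Hunk 2: at line 4 remove [hfw,naw] add [zfwhh,utrzi,rkkcb] -> 11 lines: gxgfo zdqj hpf dunn zfwhh utrzi rkkcb hppa oljx oiuog acyiw
Hunk 3: at line 9 remove [oiuog] add [bori,iqvkt] -> 12 lines: gxgfo zdqj hpf dunn zfwhh utrzi rkkcb hppa oljx bori iqvkt acyiw
Hunk 4: at line 4 remove [zfwhh,utrzi] add [oepg,bjw,duhk] -> 13 lines: gxgfo zdqj hpf dunn oepg bjw duhk rkkcb hppa oljx bori iqvkt acyiw
Hunk 5: at line 4 remove [oepg,bjw] add [eklyo] -> 12 lines: gxgfo zdqj hpf dunn eklyo duhk rkkcb hppa oljx bori iqvkt acyiw
Hunk 6: at line 8 remove [oljx] add [gpc] -> 12 lines: gxgfo zdqj hpf dunn eklyo duhk rkkcb hppa gpc bori iqvkt acyiw
Final line count: 12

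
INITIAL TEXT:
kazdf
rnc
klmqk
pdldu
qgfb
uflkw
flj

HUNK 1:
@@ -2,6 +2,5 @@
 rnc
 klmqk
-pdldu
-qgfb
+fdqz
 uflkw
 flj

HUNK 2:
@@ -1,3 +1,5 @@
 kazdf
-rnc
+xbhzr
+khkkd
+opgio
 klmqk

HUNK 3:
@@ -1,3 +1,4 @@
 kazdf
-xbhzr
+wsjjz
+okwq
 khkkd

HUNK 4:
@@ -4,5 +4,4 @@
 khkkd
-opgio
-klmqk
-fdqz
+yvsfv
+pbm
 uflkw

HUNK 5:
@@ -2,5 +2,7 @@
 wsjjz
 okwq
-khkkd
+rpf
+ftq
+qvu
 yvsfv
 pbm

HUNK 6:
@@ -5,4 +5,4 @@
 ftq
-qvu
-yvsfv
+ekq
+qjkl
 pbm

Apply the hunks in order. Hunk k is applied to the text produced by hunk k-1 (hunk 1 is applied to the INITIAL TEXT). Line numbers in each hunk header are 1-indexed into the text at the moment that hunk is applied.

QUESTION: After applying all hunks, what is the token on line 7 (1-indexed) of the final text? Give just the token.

Answer: qjkl

Derivation:
Hunk 1: at line 2 remove [pdldu,qgfb] add [fdqz] -> 6 lines: kazdf rnc klmqk fdqz uflkw flj
Hunk 2: at line 1 remove [rnc] add [xbhzr,khkkd,opgio] -> 8 lines: kazdf xbhzr khkkd opgio klmqk fdqz uflkw flj
Hunk 3: at line 1 remove [xbhzr] add [wsjjz,okwq] -> 9 lines: kazdf wsjjz okwq khkkd opgio klmqk fdqz uflkw flj
Hunk 4: at line 4 remove [opgio,klmqk,fdqz] add [yvsfv,pbm] -> 8 lines: kazdf wsjjz okwq khkkd yvsfv pbm uflkw flj
Hunk 5: at line 2 remove [khkkd] add [rpf,ftq,qvu] -> 10 lines: kazdf wsjjz okwq rpf ftq qvu yvsfv pbm uflkw flj
Hunk 6: at line 5 remove [qvu,yvsfv] add [ekq,qjkl] -> 10 lines: kazdf wsjjz okwq rpf ftq ekq qjkl pbm uflkw flj
Final line 7: qjkl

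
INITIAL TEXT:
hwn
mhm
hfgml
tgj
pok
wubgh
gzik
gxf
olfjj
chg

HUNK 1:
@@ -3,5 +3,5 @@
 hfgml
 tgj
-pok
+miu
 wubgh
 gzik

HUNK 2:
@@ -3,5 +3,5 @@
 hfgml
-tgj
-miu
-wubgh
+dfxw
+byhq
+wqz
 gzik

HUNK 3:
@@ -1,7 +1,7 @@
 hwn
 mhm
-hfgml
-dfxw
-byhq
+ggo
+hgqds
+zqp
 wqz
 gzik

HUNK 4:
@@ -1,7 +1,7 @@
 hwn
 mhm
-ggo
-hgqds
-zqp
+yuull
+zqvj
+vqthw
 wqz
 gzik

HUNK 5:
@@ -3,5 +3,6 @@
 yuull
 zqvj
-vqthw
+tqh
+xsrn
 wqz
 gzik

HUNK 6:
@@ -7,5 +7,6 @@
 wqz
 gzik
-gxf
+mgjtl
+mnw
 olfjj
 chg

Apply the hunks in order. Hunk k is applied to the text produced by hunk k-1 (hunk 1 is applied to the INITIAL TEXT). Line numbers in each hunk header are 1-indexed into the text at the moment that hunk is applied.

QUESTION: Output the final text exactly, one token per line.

Hunk 1: at line 3 remove [pok] add [miu] -> 10 lines: hwn mhm hfgml tgj miu wubgh gzik gxf olfjj chg
Hunk 2: at line 3 remove [tgj,miu,wubgh] add [dfxw,byhq,wqz] -> 10 lines: hwn mhm hfgml dfxw byhq wqz gzik gxf olfjj chg
Hunk 3: at line 1 remove [hfgml,dfxw,byhq] add [ggo,hgqds,zqp] -> 10 lines: hwn mhm ggo hgqds zqp wqz gzik gxf olfjj chg
Hunk 4: at line 1 remove [ggo,hgqds,zqp] add [yuull,zqvj,vqthw] -> 10 lines: hwn mhm yuull zqvj vqthw wqz gzik gxf olfjj chg
Hunk 5: at line 3 remove [vqthw] add [tqh,xsrn] -> 11 lines: hwn mhm yuull zqvj tqh xsrn wqz gzik gxf olfjj chg
Hunk 6: at line 7 remove [gxf] add [mgjtl,mnw] -> 12 lines: hwn mhm yuull zqvj tqh xsrn wqz gzik mgjtl mnw olfjj chg

Answer: hwn
mhm
yuull
zqvj
tqh
xsrn
wqz
gzik
mgjtl
mnw
olfjj
chg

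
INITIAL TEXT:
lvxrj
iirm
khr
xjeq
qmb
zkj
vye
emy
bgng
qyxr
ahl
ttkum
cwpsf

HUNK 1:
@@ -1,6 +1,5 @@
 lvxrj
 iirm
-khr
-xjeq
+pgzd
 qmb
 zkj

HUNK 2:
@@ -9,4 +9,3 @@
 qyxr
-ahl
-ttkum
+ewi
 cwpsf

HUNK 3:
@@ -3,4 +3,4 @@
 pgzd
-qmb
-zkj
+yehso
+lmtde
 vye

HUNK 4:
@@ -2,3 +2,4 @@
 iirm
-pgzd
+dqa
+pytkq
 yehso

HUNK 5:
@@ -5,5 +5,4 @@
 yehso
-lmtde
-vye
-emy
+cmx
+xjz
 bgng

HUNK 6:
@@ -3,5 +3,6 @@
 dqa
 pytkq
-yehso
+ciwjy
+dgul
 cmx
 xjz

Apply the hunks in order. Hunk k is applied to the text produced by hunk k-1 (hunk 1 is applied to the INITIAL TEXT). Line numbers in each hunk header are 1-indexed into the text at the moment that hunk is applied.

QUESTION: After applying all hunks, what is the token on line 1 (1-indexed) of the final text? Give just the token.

Hunk 1: at line 1 remove [khr,xjeq] add [pgzd] -> 12 lines: lvxrj iirm pgzd qmb zkj vye emy bgng qyxr ahl ttkum cwpsf
Hunk 2: at line 9 remove [ahl,ttkum] add [ewi] -> 11 lines: lvxrj iirm pgzd qmb zkj vye emy bgng qyxr ewi cwpsf
Hunk 3: at line 3 remove [qmb,zkj] add [yehso,lmtde] -> 11 lines: lvxrj iirm pgzd yehso lmtde vye emy bgng qyxr ewi cwpsf
Hunk 4: at line 2 remove [pgzd] add [dqa,pytkq] -> 12 lines: lvxrj iirm dqa pytkq yehso lmtde vye emy bgng qyxr ewi cwpsf
Hunk 5: at line 5 remove [lmtde,vye,emy] add [cmx,xjz] -> 11 lines: lvxrj iirm dqa pytkq yehso cmx xjz bgng qyxr ewi cwpsf
Hunk 6: at line 3 remove [yehso] add [ciwjy,dgul] -> 12 lines: lvxrj iirm dqa pytkq ciwjy dgul cmx xjz bgng qyxr ewi cwpsf
Final line 1: lvxrj

Answer: lvxrj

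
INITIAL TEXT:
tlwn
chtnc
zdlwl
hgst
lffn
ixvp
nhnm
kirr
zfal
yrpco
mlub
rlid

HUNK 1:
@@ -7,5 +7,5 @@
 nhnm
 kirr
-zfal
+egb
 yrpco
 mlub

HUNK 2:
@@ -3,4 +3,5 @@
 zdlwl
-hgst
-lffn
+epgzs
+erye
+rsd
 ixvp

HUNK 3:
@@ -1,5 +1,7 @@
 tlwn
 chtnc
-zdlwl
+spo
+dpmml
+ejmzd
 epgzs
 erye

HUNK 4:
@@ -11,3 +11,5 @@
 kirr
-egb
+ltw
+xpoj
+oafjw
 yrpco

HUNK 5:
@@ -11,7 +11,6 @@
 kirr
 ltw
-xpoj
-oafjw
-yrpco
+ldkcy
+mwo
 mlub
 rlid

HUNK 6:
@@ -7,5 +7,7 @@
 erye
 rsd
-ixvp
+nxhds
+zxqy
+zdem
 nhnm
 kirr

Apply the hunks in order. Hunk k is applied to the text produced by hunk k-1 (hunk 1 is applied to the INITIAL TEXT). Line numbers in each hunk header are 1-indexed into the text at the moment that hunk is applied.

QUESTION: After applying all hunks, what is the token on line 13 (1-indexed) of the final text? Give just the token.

Answer: kirr

Derivation:
Hunk 1: at line 7 remove [zfal] add [egb] -> 12 lines: tlwn chtnc zdlwl hgst lffn ixvp nhnm kirr egb yrpco mlub rlid
Hunk 2: at line 3 remove [hgst,lffn] add [epgzs,erye,rsd] -> 13 lines: tlwn chtnc zdlwl epgzs erye rsd ixvp nhnm kirr egb yrpco mlub rlid
Hunk 3: at line 1 remove [zdlwl] add [spo,dpmml,ejmzd] -> 15 lines: tlwn chtnc spo dpmml ejmzd epgzs erye rsd ixvp nhnm kirr egb yrpco mlub rlid
Hunk 4: at line 11 remove [egb] add [ltw,xpoj,oafjw] -> 17 lines: tlwn chtnc spo dpmml ejmzd epgzs erye rsd ixvp nhnm kirr ltw xpoj oafjw yrpco mlub rlid
Hunk 5: at line 11 remove [xpoj,oafjw,yrpco] add [ldkcy,mwo] -> 16 lines: tlwn chtnc spo dpmml ejmzd epgzs erye rsd ixvp nhnm kirr ltw ldkcy mwo mlub rlid
Hunk 6: at line 7 remove [ixvp] add [nxhds,zxqy,zdem] -> 18 lines: tlwn chtnc spo dpmml ejmzd epgzs erye rsd nxhds zxqy zdem nhnm kirr ltw ldkcy mwo mlub rlid
Final line 13: kirr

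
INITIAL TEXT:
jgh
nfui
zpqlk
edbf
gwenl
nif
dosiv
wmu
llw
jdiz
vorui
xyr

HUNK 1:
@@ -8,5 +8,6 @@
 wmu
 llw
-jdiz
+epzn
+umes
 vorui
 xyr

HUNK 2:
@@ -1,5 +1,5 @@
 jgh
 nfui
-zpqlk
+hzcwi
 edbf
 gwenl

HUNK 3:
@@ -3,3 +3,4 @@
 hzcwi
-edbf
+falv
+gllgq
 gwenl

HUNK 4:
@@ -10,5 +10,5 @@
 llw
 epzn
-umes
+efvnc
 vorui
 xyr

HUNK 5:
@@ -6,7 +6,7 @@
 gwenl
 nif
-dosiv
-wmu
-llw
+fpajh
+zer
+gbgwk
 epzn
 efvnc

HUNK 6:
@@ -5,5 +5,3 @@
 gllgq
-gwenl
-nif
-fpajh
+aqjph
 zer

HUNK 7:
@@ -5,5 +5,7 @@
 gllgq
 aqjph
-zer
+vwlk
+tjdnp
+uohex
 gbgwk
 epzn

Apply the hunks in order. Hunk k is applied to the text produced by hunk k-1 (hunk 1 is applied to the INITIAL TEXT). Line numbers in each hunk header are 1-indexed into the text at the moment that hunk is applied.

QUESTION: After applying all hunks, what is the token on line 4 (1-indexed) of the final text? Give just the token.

Hunk 1: at line 8 remove [jdiz] add [epzn,umes] -> 13 lines: jgh nfui zpqlk edbf gwenl nif dosiv wmu llw epzn umes vorui xyr
Hunk 2: at line 1 remove [zpqlk] add [hzcwi] -> 13 lines: jgh nfui hzcwi edbf gwenl nif dosiv wmu llw epzn umes vorui xyr
Hunk 3: at line 3 remove [edbf] add [falv,gllgq] -> 14 lines: jgh nfui hzcwi falv gllgq gwenl nif dosiv wmu llw epzn umes vorui xyr
Hunk 4: at line 10 remove [umes] add [efvnc] -> 14 lines: jgh nfui hzcwi falv gllgq gwenl nif dosiv wmu llw epzn efvnc vorui xyr
Hunk 5: at line 6 remove [dosiv,wmu,llw] add [fpajh,zer,gbgwk] -> 14 lines: jgh nfui hzcwi falv gllgq gwenl nif fpajh zer gbgwk epzn efvnc vorui xyr
Hunk 6: at line 5 remove [gwenl,nif,fpajh] add [aqjph] -> 12 lines: jgh nfui hzcwi falv gllgq aqjph zer gbgwk epzn efvnc vorui xyr
Hunk 7: at line 5 remove [zer] add [vwlk,tjdnp,uohex] -> 14 lines: jgh nfui hzcwi falv gllgq aqjph vwlk tjdnp uohex gbgwk epzn efvnc vorui xyr
Final line 4: falv

Answer: falv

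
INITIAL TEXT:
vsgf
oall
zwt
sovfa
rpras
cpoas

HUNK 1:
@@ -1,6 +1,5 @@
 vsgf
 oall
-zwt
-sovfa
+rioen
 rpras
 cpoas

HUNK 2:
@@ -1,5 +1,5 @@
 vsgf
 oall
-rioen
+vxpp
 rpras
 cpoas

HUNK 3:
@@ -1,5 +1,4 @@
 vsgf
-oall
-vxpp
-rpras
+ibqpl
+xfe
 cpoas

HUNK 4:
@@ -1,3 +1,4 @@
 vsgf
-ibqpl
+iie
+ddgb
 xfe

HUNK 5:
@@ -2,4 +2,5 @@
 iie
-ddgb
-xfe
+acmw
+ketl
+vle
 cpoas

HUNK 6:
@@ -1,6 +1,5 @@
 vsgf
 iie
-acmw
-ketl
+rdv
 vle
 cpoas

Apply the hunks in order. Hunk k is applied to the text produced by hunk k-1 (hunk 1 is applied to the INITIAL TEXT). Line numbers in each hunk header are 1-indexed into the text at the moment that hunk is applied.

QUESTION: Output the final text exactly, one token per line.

Hunk 1: at line 1 remove [zwt,sovfa] add [rioen] -> 5 lines: vsgf oall rioen rpras cpoas
Hunk 2: at line 1 remove [rioen] add [vxpp] -> 5 lines: vsgf oall vxpp rpras cpoas
Hunk 3: at line 1 remove [oall,vxpp,rpras] add [ibqpl,xfe] -> 4 lines: vsgf ibqpl xfe cpoas
Hunk 4: at line 1 remove [ibqpl] add [iie,ddgb] -> 5 lines: vsgf iie ddgb xfe cpoas
Hunk 5: at line 2 remove [ddgb,xfe] add [acmw,ketl,vle] -> 6 lines: vsgf iie acmw ketl vle cpoas
Hunk 6: at line 1 remove [acmw,ketl] add [rdv] -> 5 lines: vsgf iie rdv vle cpoas

Answer: vsgf
iie
rdv
vle
cpoas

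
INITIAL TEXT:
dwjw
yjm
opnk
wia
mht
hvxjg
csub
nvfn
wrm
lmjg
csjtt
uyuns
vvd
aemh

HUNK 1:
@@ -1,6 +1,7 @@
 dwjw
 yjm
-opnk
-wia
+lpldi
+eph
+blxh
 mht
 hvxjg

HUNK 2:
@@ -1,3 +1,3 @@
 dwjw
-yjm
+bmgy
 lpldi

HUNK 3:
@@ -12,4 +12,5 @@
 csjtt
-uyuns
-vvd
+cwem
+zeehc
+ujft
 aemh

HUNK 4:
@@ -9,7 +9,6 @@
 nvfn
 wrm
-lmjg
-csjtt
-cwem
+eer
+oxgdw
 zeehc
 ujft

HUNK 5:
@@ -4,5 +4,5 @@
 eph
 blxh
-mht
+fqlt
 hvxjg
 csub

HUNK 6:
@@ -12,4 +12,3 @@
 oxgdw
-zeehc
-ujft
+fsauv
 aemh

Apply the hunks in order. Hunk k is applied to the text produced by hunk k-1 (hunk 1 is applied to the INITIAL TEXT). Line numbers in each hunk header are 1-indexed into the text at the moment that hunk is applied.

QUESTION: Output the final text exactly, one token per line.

Hunk 1: at line 1 remove [opnk,wia] add [lpldi,eph,blxh] -> 15 lines: dwjw yjm lpldi eph blxh mht hvxjg csub nvfn wrm lmjg csjtt uyuns vvd aemh
Hunk 2: at line 1 remove [yjm] add [bmgy] -> 15 lines: dwjw bmgy lpldi eph blxh mht hvxjg csub nvfn wrm lmjg csjtt uyuns vvd aemh
Hunk 3: at line 12 remove [uyuns,vvd] add [cwem,zeehc,ujft] -> 16 lines: dwjw bmgy lpldi eph blxh mht hvxjg csub nvfn wrm lmjg csjtt cwem zeehc ujft aemh
Hunk 4: at line 9 remove [lmjg,csjtt,cwem] add [eer,oxgdw] -> 15 lines: dwjw bmgy lpldi eph blxh mht hvxjg csub nvfn wrm eer oxgdw zeehc ujft aemh
Hunk 5: at line 4 remove [mht] add [fqlt] -> 15 lines: dwjw bmgy lpldi eph blxh fqlt hvxjg csub nvfn wrm eer oxgdw zeehc ujft aemh
Hunk 6: at line 12 remove [zeehc,ujft] add [fsauv] -> 14 lines: dwjw bmgy lpldi eph blxh fqlt hvxjg csub nvfn wrm eer oxgdw fsauv aemh

Answer: dwjw
bmgy
lpldi
eph
blxh
fqlt
hvxjg
csub
nvfn
wrm
eer
oxgdw
fsauv
aemh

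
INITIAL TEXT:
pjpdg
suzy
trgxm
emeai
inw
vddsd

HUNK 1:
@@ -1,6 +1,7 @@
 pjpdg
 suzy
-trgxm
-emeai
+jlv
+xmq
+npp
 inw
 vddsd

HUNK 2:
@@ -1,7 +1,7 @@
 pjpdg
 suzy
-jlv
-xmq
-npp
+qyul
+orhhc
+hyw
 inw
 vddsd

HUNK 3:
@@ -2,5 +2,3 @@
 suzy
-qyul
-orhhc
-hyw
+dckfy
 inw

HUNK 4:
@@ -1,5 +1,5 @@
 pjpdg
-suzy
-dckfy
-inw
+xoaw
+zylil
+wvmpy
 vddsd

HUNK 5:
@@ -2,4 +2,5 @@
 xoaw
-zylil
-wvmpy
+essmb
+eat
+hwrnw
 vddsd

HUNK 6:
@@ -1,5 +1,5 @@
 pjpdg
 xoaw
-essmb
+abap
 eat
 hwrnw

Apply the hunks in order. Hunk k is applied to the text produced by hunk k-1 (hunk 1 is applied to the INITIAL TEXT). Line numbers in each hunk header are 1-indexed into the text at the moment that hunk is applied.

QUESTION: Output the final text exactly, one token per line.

Answer: pjpdg
xoaw
abap
eat
hwrnw
vddsd

Derivation:
Hunk 1: at line 1 remove [trgxm,emeai] add [jlv,xmq,npp] -> 7 lines: pjpdg suzy jlv xmq npp inw vddsd
Hunk 2: at line 1 remove [jlv,xmq,npp] add [qyul,orhhc,hyw] -> 7 lines: pjpdg suzy qyul orhhc hyw inw vddsd
Hunk 3: at line 2 remove [qyul,orhhc,hyw] add [dckfy] -> 5 lines: pjpdg suzy dckfy inw vddsd
Hunk 4: at line 1 remove [suzy,dckfy,inw] add [xoaw,zylil,wvmpy] -> 5 lines: pjpdg xoaw zylil wvmpy vddsd
Hunk 5: at line 2 remove [zylil,wvmpy] add [essmb,eat,hwrnw] -> 6 lines: pjpdg xoaw essmb eat hwrnw vddsd
Hunk 6: at line 1 remove [essmb] add [abap] -> 6 lines: pjpdg xoaw abap eat hwrnw vddsd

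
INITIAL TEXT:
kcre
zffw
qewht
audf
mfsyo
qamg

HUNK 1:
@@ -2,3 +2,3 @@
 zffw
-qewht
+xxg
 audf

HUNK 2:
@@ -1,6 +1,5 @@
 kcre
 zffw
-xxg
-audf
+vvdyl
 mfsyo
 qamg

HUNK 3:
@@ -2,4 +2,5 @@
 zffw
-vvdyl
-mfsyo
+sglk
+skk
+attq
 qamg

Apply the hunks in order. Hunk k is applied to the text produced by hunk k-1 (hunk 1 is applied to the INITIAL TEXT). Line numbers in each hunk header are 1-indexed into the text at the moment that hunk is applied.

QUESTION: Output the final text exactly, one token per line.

Answer: kcre
zffw
sglk
skk
attq
qamg

Derivation:
Hunk 1: at line 2 remove [qewht] add [xxg] -> 6 lines: kcre zffw xxg audf mfsyo qamg
Hunk 2: at line 1 remove [xxg,audf] add [vvdyl] -> 5 lines: kcre zffw vvdyl mfsyo qamg
Hunk 3: at line 2 remove [vvdyl,mfsyo] add [sglk,skk,attq] -> 6 lines: kcre zffw sglk skk attq qamg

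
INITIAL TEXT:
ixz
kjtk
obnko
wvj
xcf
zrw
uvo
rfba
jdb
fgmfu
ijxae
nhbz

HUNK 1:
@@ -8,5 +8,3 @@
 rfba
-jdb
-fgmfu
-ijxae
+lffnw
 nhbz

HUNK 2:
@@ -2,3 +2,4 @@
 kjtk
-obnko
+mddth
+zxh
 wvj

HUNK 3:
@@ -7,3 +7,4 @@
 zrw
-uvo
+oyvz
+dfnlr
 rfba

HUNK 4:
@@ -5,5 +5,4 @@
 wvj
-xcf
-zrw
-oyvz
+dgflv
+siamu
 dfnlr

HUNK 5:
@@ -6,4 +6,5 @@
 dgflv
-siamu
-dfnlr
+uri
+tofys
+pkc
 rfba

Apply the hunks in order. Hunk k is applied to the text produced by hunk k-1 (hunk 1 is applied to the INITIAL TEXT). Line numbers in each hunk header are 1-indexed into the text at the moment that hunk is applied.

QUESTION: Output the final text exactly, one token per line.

Answer: ixz
kjtk
mddth
zxh
wvj
dgflv
uri
tofys
pkc
rfba
lffnw
nhbz

Derivation:
Hunk 1: at line 8 remove [jdb,fgmfu,ijxae] add [lffnw] -> 10 lines: ixz kjtk obnko wvj xcf zrw uvo rfba lffnw nhbz
Hunk 2: at line 2 remove [obnko] add [mddth,zxh] -> 11 lines: ixz kjtk mddth zxh wvj xcf zrw uvo rfba lffnw nhbz
Hunk 3: at line 7 remove [uvo] add [oyvz,dfnlr] -> 12 lines: ixz kjtk mddth zxh wvj xcf zrw oyvz dfnlr rfba lffnw nhbz
Hunk 4: at line 5 remove [xcf,zrw,oyvz] add [dgflv,siamu] -> 11 lines: ixz kjtk mddth zxh wvj dgflv siamu dfnlr rfba lffnw nhbz
Hunk 5: at line 6 remove [siamu,dfnlr] add [uri,tofys,pkc] -> 12 lines: ixz kjtk mddth zxh wvj dgflv uri tofys pkc rfba lffnw nhbz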